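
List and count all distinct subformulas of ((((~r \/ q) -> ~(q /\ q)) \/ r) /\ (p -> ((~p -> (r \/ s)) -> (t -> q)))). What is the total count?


Formula: ((((~r \/ q) -> ~(q /\ q)) \/ r) /\ (p -> ((~p -> (r \/ s)) -> (t -> q))))
Subformulas found:
  1. r
  2. p
  3. q
  4. s
  5. t
  6. ~p
  7. ~r
  8. (t -> q)
  9. (r \/ s)
  10. (q /\ q)
  11. (~r \/ q)
  12. ~(q /\ q)
  13. (~p -> (r \/ s))
  14. ((~r \/ q) -> ~(q /\ q))
  15. ((~p -> (r \/ s)) -> (t -> q))
  16. (((~r \/ q) -> ~(q /\ q)) \/ r)
  17. (p -> ((~p -> (r \/ s)) -> (t -> q)))
  18. ((((~r \/ q) -> ~(q /\ q)) \/ r) /\ (p -> ((~p -> (r \/ s)) -> (t -> q))))
Total distinct subformulas = 18

18


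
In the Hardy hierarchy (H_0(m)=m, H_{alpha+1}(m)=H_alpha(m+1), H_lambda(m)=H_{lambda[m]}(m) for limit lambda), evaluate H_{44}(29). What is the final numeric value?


H_44(29):
For finite ordinals k, H_k(n) = n + k (each successor step adds 1).
H_44(29) = 29 + 44 = 73

73


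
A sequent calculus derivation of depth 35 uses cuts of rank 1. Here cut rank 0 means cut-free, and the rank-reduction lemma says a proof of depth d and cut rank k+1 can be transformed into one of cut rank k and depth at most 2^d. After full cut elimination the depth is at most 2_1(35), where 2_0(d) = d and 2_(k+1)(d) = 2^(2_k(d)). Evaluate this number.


Each rank reduction sends depth d to at most 2^d; cut rank r needs r reductions.
2_0(35) = 35
2_1(35) = 2^35 = 34359738368
Cut-free depth bound = 34359738368

34359738368


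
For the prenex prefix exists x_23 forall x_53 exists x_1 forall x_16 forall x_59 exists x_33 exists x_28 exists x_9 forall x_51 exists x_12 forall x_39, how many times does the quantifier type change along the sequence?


Walk the prefix and count type changes:
  position 1: exists -> forall <-- alternation
  position 2: forall -> exists <-- alternation
  position 3: exists -> forall <-- alternation
  position 4: forall -> forall
  position 5: forall -> exists <-- alternation
  position 6: exists -> exists
  position 7: exists -> exists
  position 8: exists -> forall <-- alternation
  position 9: forall -> exists <-- alternation
  position 10: exists -> forall <-- alternation
Total alternations = 7

7


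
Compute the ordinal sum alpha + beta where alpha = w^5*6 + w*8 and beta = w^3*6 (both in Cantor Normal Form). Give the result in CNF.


Ordinal addition (w^5*6 + w*8) + w^3*6:
alpha's leading term has exponent 5 > beta's exponent 3, so it survives.
alpha's tail term has exponent 1 < beta's exponent 3, so it is absorbed by beta.
In ordinal addition, any term followed by a strictly larger-exponent term is absorbed.
Result = w^5*6 + w^3*6

w^5*6 + w^3*6


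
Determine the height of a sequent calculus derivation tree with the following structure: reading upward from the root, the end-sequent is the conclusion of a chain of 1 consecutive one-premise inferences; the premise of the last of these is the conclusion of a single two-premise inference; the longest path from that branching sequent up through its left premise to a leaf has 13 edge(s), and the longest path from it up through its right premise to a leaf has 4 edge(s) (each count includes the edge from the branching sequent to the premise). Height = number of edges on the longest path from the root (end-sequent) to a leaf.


Longest path through the left premise: 13 edges (measured from the branching sequent)
Longest path through the right premise: 4 edges
Height of the subtree rooted at the branching sequent: max(13, 4) = 13
The branching sequent sits 1 edges above the root (the chain of one-premise inferences), so height = 13 + 1 = 14

14


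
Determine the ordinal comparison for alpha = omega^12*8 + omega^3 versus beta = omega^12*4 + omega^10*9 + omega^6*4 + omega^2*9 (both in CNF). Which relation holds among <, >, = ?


Compare term by term from highest exponent:
alpha = omega^12*8 + omega^3
beta = omega^12*4 + omega^10*9 + omega^6*4 + omega^2*9
Term 1: alpha has omega^12*8, beta has omega^12*4
Term 2: alpha has omega^3*1, beta has omega^10*9
Term 3: alpha has omega^0*0, beta has omega^6*4
Term 4: alpha has omega^0*0, beta has omega^2*9
Result: alpha > beta

alpha > beta


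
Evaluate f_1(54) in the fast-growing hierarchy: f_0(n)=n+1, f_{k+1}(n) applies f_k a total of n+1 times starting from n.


f_1(54) = f_0^55(54)
f_0 adds 1 each time, applied 55 times.
f_1(54) = 54 + 55 = 109

109


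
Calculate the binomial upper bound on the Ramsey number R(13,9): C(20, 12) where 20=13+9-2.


R(13,9) <= C(13+9-2, 13-1) = C(20, 12)
C(20, 12) = 20! / (12! * 8!)
= 125970

125970


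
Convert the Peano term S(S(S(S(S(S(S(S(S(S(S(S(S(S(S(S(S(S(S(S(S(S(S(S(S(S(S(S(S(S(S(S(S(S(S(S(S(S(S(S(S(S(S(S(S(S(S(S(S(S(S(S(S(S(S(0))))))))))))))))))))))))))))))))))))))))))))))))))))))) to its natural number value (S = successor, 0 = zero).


Counting successors applied to 0:
55 applications of S to 0 = 55

55


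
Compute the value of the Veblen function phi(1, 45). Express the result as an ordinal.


phi(1, 45):
phi(1, beta) = epsilon_beta (the beta-th epsilon number).
phi(1, 45) = epsilon_45

epsilon_45


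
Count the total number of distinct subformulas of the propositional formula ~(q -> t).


Formula: ~(q -> t)
Subformulas found:
  1. q
  2. t
  3. (q -> t)
  4. ~(q -> t)
Total distinct subformulas = 4

4


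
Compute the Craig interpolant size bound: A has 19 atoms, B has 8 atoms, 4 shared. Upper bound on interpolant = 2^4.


Shared atoms = 4
Craig interpolant size bound = 2^4
= 16

16


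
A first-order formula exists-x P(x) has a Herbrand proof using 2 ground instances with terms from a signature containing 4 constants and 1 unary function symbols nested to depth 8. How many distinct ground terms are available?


Herbrand terms by depth:
Depth 0: 4 constants
Depth 1: 4 new terms (running total: 8)
Depth 2: 4 new terms (running total: 12)
Depth 3: 4 new terms (running total: 16)
Depth 4: 4 new terms (running total: 20)
Depth 5: 4 new terms (running total: 24)
Depth 6: 4 new terms (running total: 28)
Depth 7: 4 new terms (running total: 32)
Depth 8: 4 new terms (running total: 36)
Total distinct ground terms = 36

36


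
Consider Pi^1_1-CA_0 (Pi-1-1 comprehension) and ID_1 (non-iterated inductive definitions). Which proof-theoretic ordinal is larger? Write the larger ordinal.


Proof-theoretic ordinal of Pi^1_1-CA_0 (Pi-1-1 comprehension): psi_0(Omega_omega)
Proof-theoretic ordinal of ID_1 (non-iterated inductive definitions): psi_0(epsilon_{Omega+1})
Comparing: psi_0(epsilon_{Omega+1}) < psi_0(Omega_omega).
The larger ordinal is psi_0(Omega_omega) (from Pi^1_1-CA_0 (Pi-1-1 comprehension)).

psi_0(Omega_omega)


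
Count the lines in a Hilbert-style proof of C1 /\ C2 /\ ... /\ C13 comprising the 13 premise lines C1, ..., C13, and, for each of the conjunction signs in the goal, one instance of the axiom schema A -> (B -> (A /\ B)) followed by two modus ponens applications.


Conjoining 13 premises:
- 13 premise lines
- the goal has 12 conjunction signs; each costs 1 axiom instance + 2 MP = 3 lines: 3 * 12 = 36
Total = 13 + 36 = 49 lines.

49


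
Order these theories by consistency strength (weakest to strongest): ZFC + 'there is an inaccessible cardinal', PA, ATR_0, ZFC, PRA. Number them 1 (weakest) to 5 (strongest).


Ordering by consistency strength:
1. PRA
2. PA
3. ATR_0
4. ZFC
5. ZFC + 'there is an inaccessible cardinal'


ZFC + 'there is an inaccessible cardinal'=5, PA=2, ATR_0=3, ZFC=4, PRA=1


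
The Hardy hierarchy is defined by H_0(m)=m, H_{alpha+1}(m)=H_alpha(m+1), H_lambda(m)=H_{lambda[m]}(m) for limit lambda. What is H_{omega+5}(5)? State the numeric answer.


H_{omega+5}(5):
Unwind the 5 successor steps: H_{omega+5}(5) = H_omega(5+5) = H_omega(10).
H_omega(m) = H_m(m) = m + m = 2m.
Result = 2 * 10 = 20

20


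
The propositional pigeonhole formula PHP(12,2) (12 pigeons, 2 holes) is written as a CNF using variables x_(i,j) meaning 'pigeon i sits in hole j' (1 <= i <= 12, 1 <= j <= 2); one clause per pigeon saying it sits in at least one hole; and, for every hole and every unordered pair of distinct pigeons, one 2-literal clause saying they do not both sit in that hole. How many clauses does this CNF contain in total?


PHP(12,2): 12 pigeons, 2 holes, 12*2 = 24 variables.
- pigeon clauses: one per pigeon -> 12 clauses
- hole clauses: 2 holes * C(12,2) = 2 * 66 -> 132 clauses
Total clauses = 12 + 132 = 144

144


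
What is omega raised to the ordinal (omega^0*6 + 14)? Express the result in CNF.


omega^(omega^0*6 + 14):
omega^0 = 1, so the exponent is 6 + 14 = 20 (finite ordinal addition).
Result = omega^20, already a single CNF term.

omega^20


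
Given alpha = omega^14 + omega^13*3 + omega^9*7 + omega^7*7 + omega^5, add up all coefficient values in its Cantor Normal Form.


CNF: omega^14 + omega^13*3 + omega^9*7 + omega^7*7 + omega^5
Coefficients: 1 + 3 + 7 + 7 + 1 = 19

19


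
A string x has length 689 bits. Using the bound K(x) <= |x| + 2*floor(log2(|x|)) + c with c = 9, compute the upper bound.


floor(log2(689)) = 9
2 * 9 = 18
K(x) <= 689 + 18 + 9 = 716

716


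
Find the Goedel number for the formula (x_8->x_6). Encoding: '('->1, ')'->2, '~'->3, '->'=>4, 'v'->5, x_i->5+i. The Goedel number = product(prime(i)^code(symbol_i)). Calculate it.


Formula: (x_8->x_6)
Symbol codes: [1, 13, 4, 11, 2]
Primes: [2, 3, 5, 7, 11]
p_1^1 = 2^1 = 2
p_2^13 = 3^13 = 1594323
p_3^4 = 5^4 = 625
p_4^11 = 7^11 = 1977326743
p_5^2 = 11^2 = 121
Product = 476815247613098336250

476815247613098336250


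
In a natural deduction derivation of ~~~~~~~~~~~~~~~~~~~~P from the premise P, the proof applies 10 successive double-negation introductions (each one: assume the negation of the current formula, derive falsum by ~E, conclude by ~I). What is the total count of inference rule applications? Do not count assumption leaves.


Each double-negation introduction (from C infer ~~C) uses 2 inference nodes: one ~E (C and ~C give falsum) and one ~I (discharge ~C).
10 double negations = 10 * 2 = 20 inference nodes.

20


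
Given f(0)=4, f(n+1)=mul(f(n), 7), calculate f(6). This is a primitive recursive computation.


f(0) = 4
f(1) = mul(f(0), 7) = mul(4, 7) = 28
f(2) = mul(f(1), 7) = mul(28, 7) = 196
f(3) = mul(f(2), 7) = mul(196, 7) = 1372
f(4) = mul(f(3), 7) = mul(1372, 7) = 9604
f(5) = mul(f(4), 7) = mul(9604, 7) = 67228
f(6) = mul(f(5), 7) = mul(67228, 7) = 470596


470596


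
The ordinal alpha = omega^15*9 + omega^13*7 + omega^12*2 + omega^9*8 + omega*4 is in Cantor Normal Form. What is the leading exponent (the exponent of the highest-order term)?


CNF: omega^15*9 + omega^13*7 + omega^12*2 + omega^9*8 + omega*4
The leading term is omega^15*9, which has exponent 15.

15


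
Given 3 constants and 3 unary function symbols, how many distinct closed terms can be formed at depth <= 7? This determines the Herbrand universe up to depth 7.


Herbrand terms by depth:
Depth 0: 3 constants
Depth 1: 9 new terms (running total: 12)
Depth 2: 27 new terms (running total: 39)
Depth 3: 81 new terms (running total: 120)
Depth 4: 243 new terms (running total: 363)
Depth 5: 729 new terms (running total: 1092)
Depth 6: 2187 new terms (running total: 3279)
Depth 7: 6561 new terms (running total: 9840)
Total distinct ground terms = 9840

9840


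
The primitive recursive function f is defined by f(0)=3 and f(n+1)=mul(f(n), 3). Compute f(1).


f(0) = 3
f(1) = mul(f(0), 3) = mul(3, 3) = 9


9


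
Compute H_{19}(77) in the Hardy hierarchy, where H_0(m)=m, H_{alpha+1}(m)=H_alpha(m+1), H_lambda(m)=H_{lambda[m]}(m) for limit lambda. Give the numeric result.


H_19(77):
For finite ordinals k, H_k(n) = n + k (each successor step adds 1).
H_19(77) = 77 + 19 = 96

96


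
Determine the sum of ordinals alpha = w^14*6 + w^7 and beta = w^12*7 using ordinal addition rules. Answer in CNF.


Ordinal addition (w^14*6 + w^7) + w^12*7:
alpha's leading term has exponent 14 > beta's exponent 12, so it survives.
alpha's tail term has exponent 7 < beta's exponent 12, so it is absorbed by beta.
In ordinal addition, any term followed by a strictly larger-exponent term is absorbed.
Result = w^14*6 + w^12*7

w^14*6 + w^12*7


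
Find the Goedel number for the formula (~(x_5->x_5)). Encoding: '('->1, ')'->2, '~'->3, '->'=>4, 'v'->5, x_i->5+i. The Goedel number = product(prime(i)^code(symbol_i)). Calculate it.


Formula: (~(x_5->x_5))
Symbol codes: [1, 3, 1, 10, 4, 10, 2, 2]
Primes: [2, 3, 5, 7, 11, 13, 17, 19]
p_1^1 = 2^1 = 2
p_2^3 = 3^3 = 27
p_3^1 = 5^1 = 5
p_4^10 = 7^10 = 282475249
p_5^4 = 11^4 = 14641
p_6^10 = 13^10 = 137858491849
p_7^2 = 17^2 = 289
p_8^2 = 19^2 = 361
Product = 16060293313937346082915478202030

16060293313937346082915478202030


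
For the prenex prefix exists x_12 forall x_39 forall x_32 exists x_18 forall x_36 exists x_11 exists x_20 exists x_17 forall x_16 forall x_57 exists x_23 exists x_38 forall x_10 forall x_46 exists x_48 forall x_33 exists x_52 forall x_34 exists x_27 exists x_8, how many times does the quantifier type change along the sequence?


Walk the prefix and count type changes:
  position 1: exists -> forall <-- alternation
  position 2: forall -> forall
  position 3: forall -> exists <-- alternation
  position 4: exists -> forall <-- alternation
  position 5: forall -> exists <-- alternation
  position 6: exists -> exists
  position 7: exists -> exists
  position 8: exists -> forall <-- alternation
  position 9: forall -> forall
  position 10: forall -> exists <-- alternation
  position 11: exists -> exists
  position 12: exists -> forall <-- alternation
  position 13: forall -> forall
  position 14: forall -> exists <-- alternation
  position 15: exists -> forall <-- alternation
  position 16: forall -> exists <-- alternation
  position 17: exists -> forall <-- alternation
  position 18: forall -> exists <-- alternation
  position 19: exists -> exists
Total alternations = 12

12


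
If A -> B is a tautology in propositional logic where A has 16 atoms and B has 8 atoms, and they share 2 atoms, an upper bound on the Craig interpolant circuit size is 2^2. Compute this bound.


Shared atoms = 2
Craig interpolant size bound = 2^2
= 4

4


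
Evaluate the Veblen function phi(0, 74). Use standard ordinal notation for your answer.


phi(0, 74):
phi(0, beta) = omega^beta by definition.
phi(0, 74) = omega^74

omega^74


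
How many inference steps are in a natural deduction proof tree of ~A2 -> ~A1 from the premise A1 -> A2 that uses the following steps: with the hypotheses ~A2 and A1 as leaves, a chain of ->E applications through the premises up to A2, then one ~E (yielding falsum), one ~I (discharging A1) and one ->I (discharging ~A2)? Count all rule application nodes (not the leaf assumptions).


From hypothesis A1, 1 ->E steps along the 1 premises yield A2.
~E with hypothesis ~A2 gives falsum (1 node); ~I discharging A1 gives ~A1 (1 node); ->I discharging ~A2 gives the goal (1 node).
Total = 1 + 3 = 4 inference nodes.

4


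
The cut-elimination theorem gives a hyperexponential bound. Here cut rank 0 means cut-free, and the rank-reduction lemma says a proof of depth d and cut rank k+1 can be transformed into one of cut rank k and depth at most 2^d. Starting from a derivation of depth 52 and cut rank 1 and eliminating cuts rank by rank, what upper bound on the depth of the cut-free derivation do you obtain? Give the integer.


Each rank reduction sends depth d to at most 2^d; cut rank r needs r reductions.
2_0(52) = 52
2_1(52) = 2^52 = 4503599627370496
Cut-free depth bound = 4503599627370496

4503599627370496


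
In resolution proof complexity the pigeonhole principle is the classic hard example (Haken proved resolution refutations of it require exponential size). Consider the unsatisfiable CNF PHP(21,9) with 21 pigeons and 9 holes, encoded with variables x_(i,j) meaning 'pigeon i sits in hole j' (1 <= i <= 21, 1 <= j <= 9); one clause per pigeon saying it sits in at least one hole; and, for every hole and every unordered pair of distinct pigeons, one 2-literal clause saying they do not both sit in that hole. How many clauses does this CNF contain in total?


PHP(21,9): 21 pigeons, 9 holes, 21*9 = 189 variables.
- pigeon clauses: one per pigeon -> 21 clauses
- hole clauses: 9 holes * C(21,2) = 9 * 210 -> 1890 clauses
Total clauses = 21 + 1890 = 1911

1911


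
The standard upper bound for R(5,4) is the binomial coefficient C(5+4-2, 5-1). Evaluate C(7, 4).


R(5,4) <= C(5+4-2, 5-1) = C(7, 4)
C(7, 4) = 7! / (4! * 3!)
= 35

35


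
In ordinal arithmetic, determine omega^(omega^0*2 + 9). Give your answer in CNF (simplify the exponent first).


omega^(omega^0*2 + 9):
omega^0 = 1, so the exponent is 2 + 9 = 11 (finite ordinal addition).
Result = omega^11, already a single CNF term.

omega^11


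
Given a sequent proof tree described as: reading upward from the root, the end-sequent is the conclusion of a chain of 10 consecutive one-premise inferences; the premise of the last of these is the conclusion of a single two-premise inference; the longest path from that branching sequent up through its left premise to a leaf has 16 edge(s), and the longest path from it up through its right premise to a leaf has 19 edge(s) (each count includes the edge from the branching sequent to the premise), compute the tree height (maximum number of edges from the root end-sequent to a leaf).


Longest path through the left premise: 16 edges (measured from the branching sequent)
Longest path through the right premise: 19 edges
Height of the subtree rooted at the branching sequent: max(16, 19) = 19
The branching sequent sits 10 edges above the root (the chain of one-premise inferences), so height = 19 + 10 = 29

29


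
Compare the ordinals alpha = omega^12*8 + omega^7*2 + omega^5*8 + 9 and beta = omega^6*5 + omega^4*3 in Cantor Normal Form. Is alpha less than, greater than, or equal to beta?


Compare term by term from highest exponent:
alpha = omega^12*8 + omega^7*2 + omega^5*8 + 9
beta = omega^6*5 + omega^4*3
Term 1: alpha has omega^12*8, beta has omega^6*5
Term 2: alpha has omega^7*2, beta has omega^4*3
Term 3: alpha has omega^5*8, beta has omega^0*0
Term 4: alpha has omega^0*9, beta has omega^0*0
Result: alpha > beta

alpha > beta


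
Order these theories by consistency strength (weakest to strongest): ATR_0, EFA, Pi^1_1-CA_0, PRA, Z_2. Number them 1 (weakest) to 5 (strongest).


Ordering by consistency strength:
1. EFA
2. PRA
3. ATR_0
4. Pi^1_1-CA_0
5. Z_2


ATR_0=3, EFA=1, Pi^1_1-CA_0=4, PRA=2, Z_2=5


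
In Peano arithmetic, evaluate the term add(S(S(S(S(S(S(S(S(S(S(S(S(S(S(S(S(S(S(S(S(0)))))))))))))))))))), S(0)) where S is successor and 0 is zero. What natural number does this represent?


add(S^20(0), S^1(0)):
S^20(0) = 20
S^1(0) = 1
20 + 1 = 21

21


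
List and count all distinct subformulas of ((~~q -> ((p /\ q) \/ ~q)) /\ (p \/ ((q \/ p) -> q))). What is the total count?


Formula: ((~~q -> ((p /\ q) \/ ~q)) /\ (p \/ ((q \/ p) -> q)))
Subformulas found:
  1. q
  2. p
  3. ~q
  4. ~~q
  5. (q \/ p)
  6. (p /\ q)
  7. ((q \/ p) -> q)
  8. ((p /\ q) \/ ~q)
  9. (p \/ ((q \/ p) -> q))
  10. (~~q -> ((p /\ q) \/ ~q))
  11. ((~~q -> ((p /\ q) \/ ~q)) /\ (p \/ ((q \/ p) -> q)))
Total distinct subformulas = 11

11


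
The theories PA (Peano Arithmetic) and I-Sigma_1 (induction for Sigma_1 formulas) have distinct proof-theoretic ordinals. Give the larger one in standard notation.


Proof-theoretic ordinal of PA (Peano Arithmetic): epsilon_0
Proof-theoretic ordinal of I-Sigma_1 (induction for Sigma_1 formulas): omega^omega
Comparing: omega^omega < epsilon_0.
The larger ordinal is epsilon_0 (from PA (Peano Arithmetic)).

epsilon_0


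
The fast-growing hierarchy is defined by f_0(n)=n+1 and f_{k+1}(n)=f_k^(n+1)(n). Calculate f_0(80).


f_0(80) = 80 + 1 = 81

81


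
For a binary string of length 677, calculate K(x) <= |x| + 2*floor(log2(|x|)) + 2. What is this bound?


floor(log2(677)) = 9
2 * 9 = 18
K(x) <= 677 + 18 + 2 = 697

697


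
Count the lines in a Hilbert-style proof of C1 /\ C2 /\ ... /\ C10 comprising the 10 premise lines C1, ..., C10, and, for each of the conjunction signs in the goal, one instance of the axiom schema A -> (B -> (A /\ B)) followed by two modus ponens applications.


Conjoining 10 premises:
- 10 premise lines
- the goal has 9 conjunction signs; each costs 1 axiom instance + 2 MP = 3 lines: 3 * 9 = 27
Total = 10 + 27 = 37 lines.

37


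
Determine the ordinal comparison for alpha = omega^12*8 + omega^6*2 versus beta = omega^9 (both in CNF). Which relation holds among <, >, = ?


Compare term by term from highest exponent:
alpha = omega^12*8 + omega^6*2
beta = omega^9
Term 1: alpha has omega^12*8, beta has omega^9*1
Term 2: alpha has omega^6*2, beta has omega^0*0
Result: alpha > beta

alpha > beta


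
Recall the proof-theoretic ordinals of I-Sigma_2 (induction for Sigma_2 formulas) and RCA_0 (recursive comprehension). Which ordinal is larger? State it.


Proof-theoretic ordinal of I-Sigma_2 (induction for Sigma_2 formulas): omega^(omega^omega)
Proof-theoretic ordinal of RCA_0 (recursive comprehension): omega^omega
Comparing: omega^omega < omega^(omega^omega).
The larger ordinal is omega^(omega^omega) (from I-Sigma_2 (induction for Sigma_2 formulas)).

omega^(omega^omega)


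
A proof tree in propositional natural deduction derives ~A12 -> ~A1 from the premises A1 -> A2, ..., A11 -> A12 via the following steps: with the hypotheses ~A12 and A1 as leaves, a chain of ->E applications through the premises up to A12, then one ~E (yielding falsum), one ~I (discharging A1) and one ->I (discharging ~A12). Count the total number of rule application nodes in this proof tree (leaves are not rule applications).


From hypothesis A1, 11 ->E steps along the 11 premises yield A12.
~E with hypothesis ~A12 gives falsum (1 node); ~I discharging A1 gives ~A1 (1 node); ->I discharging ~A12 gives the goal (1 node).
Total = 11 + 3 = 14 inference nodes.

14


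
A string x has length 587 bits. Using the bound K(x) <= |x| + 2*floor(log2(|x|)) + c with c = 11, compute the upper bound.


floor(log2(587)) = 9
2 * 9 = 18
K(x) <= 587 + 18 + 11 = 616

616


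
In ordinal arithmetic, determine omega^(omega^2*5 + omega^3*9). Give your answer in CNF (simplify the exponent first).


omega^(omega^2*5 + omega^3*9):
In ordinal addition a term is absorbed by a following term of strictly larger exponent: 2 < 3, so omega^2*5 + omega^3*9 = omega^3*9.
omega raised to a CNF ordinal is a single CNF term: Result = omega^(omega^3*9)

omega^(omega^3*9)


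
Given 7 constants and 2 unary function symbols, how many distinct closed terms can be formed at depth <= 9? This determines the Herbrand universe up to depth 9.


Herbrand terms by depth:
Depth 0: 7 constants
Depth 1: 14 new terms (running total: 21)
Depth 2: 28 new terms (running total: 49)
Depth 3: 56 new terms (running total: 105)
Depth 4: 112 new terms (running total: 217)
Depth 5: 224 new terms (running total: 441)
Depth 6: 448 new terms (running total: 889)
Depth 7: 896 new terms (running total: 1785)
Depth 8: 1792 new terms (running total: 3577)
Depth 9: 3584 new terms (running total: 7161)
Total distinct ground terms = 7161

7161


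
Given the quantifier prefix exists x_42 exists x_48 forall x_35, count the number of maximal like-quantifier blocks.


Alternations = 1.
Blocks = alternations + 1 = 2

2


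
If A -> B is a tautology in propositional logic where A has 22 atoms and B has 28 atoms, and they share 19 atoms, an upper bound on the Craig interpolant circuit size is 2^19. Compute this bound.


Shared atoms = 19
Craig interpolant size bound = 2^19
= 524288

524288


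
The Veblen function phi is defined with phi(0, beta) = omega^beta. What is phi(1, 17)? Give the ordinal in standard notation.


phi(1, 17):
phi(1, beta) = epsilon_beta (the beta-th epsilon number).
phi(1, 17) = epsilon_17

epsilon_17


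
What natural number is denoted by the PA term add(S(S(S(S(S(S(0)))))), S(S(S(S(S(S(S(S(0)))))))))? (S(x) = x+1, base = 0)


add(S^6(0), S^8(0)):
S^6(0) = 6
S^8(0) = 8
6 + 8 = 14

14


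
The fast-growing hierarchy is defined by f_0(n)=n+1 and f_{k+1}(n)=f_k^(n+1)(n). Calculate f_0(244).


f_0(244) = 244 + 1 = 245

245


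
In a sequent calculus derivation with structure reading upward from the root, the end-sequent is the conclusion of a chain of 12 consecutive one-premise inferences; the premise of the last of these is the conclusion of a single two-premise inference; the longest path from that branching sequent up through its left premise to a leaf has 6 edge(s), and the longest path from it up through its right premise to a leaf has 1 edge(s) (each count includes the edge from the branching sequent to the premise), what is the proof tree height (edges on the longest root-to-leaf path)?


Longest path through the left premise: 6 edges (measured from the branching sequent)
Longest path through the right premise: 1 edges
Height of the subtree rooted at the branching sequent: max(6, 1) = 6
The branching sequent sits 12 edges above the root (the chain of one-premise inferences), so height = 6 + 12 = 18

18


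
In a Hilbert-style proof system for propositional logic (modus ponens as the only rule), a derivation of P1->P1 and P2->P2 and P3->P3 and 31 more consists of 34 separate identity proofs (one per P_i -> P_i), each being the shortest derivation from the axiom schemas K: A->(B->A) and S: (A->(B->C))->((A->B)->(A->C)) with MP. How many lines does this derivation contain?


The shortest proof of A->A from K and S in the Hilbert calculus has exactly 5 lines:
(1) K instance A->((A->A)->A), (2) S instance, (3) MP on 1,2, (4) K instance A->(A->A), (5) MP on 3,4.
For 34 independent identities: 34 * 5 = 170 lines total.

170


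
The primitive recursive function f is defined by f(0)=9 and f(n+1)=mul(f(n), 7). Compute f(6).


f(0) = 9
f(1) = mul(f(0), 7) = mul(9, 7) = 63
f(2) = mul(f(1), 7) = mul(63, 7) = 441
f(3) = mul(f(2), 7) = mul(441, 7) = 3087
f(4) = mul(f(3), 7) = mul(3087, 7) = 21609
f(5) = mul(f(4), 7) = mul(21609, 7) = 151263
f(6) = mul(f(5), 7) = mul(151263, 7) = 1058841


1058841


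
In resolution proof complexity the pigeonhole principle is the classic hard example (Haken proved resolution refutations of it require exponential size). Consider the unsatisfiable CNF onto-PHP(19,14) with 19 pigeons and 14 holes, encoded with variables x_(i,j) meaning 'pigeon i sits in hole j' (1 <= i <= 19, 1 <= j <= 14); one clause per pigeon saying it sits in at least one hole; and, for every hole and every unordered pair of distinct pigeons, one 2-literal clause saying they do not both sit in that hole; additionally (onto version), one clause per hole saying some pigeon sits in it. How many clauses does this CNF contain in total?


onto-PHP(19,14): 19 pigeons, 14 holes, 19*14 = 266 variables.
- pigeon clauses: one per pigeon -> 19 clauses
- hole clauses: 14 holes * C(19,2) = 14 * 171 -> 2394 clauses
- onto clauses: one per hole -> 14 clauses
Total clauses = 19 + 2394 + 14 = 2427

2427


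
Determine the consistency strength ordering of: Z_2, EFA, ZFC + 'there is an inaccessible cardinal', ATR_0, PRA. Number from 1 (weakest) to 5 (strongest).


Ordering by consistency strength:
1. EFA
2. PRA
3. ATR_0
4. Z_2
5. ZFC + 'there is an inaccessible cardinal'


Z_2=4, EFA=1, ZFC + 'there is an inaccessible cardinal'=5, ATR_0=3, PRA=2


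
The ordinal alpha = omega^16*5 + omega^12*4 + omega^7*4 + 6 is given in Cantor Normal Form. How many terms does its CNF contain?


CNF: omega^16*5 + omega^12*4 + omega^7*4 + 6
Count the summands separated by '+':
  term 1: omega^16*5
  term 2: omega^12*4
  term 3: omega^7*4
  term 4: 6
Total terms = 4

4


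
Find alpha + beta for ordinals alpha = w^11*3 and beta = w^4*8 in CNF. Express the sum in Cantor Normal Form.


Ordinal addition w^11*3 + w^4*8:
Leading exponent of alpha (11) > leading exponent of beta (4).
Since alpha's term has higher exponent than beta's leading term,
the sum is simply alpha followed by beta.
Result = w^11*3 + w^4*8

w^11*3 + w^4*8


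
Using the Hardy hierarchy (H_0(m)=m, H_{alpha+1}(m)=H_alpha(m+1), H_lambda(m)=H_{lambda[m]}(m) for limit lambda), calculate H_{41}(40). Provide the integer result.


H_41(40):
For finite ordinals k, H_k(n) = n + k (each successor step adds 1).
H_41(40) = 40 + 41 = 81

81


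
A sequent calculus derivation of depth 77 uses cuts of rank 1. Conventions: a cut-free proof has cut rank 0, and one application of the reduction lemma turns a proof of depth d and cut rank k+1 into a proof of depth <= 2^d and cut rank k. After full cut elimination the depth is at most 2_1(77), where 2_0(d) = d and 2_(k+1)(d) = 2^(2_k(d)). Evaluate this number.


Each rank reduction sends depth d to at most 2^d; cut rank r needs r reductions.
2_0(77) = 77
2_1(77) = 2^77 = 151115727451828646838272
Cut-free depth bound = 151115727451828646838272

151115727451828646838272


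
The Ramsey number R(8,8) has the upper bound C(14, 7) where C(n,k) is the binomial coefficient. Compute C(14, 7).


R(8,8) <= C(8+8-2, 8-1) = C(14, 7)
C(14, 7) = 14! / (7! * 7!)
= 3432

3432


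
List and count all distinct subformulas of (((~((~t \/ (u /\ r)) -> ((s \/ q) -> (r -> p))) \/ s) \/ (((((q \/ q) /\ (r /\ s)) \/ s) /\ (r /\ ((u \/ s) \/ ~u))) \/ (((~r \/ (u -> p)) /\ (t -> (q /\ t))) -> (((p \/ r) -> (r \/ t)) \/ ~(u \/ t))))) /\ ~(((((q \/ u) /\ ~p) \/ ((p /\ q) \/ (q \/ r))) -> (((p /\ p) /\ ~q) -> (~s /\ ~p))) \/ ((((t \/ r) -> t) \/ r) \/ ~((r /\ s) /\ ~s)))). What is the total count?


Formula: (((~((~t \/ (u /\ r)) -> ((s \/ q) -> (r -> p))) \/ s) \/ (((((q \/ q) /\ (r /\ s)) \/ s) /\ (r /\ ((u \/ s) \/ ~u))) \/ (((~r \/ (u -> p)) /\ (t -> (q /\ t))) -> (((p \/ r) -> (r \/ t)) \/ ~(u \/ t))))) /\ ~(((((q \/ u) /\ ~p) \/ ((p /\ q) \/ (q \/ r))) -> (((p /\ p) /\ ~q) -> (~s /\ ~p))) \/ ((((t \/ r) -> t) \/ r) \/ ~((r /\ s) /\ ~s))))
Subformulas found:
  1. r
  2. p
  3. q
  4. u
  5. s
  6. t
  7. ~t
  8. ~p
  9. ~u
  10. ~s
  11. ~r
  12. ~q
  13. (u -> p)
  14. (p /\ q)
  15. (q \/ u)
  16. (r -> p)
  17. (t \/ r)
  18. (u /\ r)
  19. (u \/ t)
  20. (q /\ t)
  21. (p \/ r)
  22. (s \/ q)
  23. (r /\ s)
  24. (u \/ s)
  25. (r \/ t)
  26. (q \/ r)
  27. (p /\ p)
  28. (q \/ q)
  29. ~(u \/ t)
  30. (~s /\ ~p)
  31. (t -> (q /\ t))
  32. ((t \/ r) -> t)
  33. ((u \/ s) \/ ~u)
  34. (~r \/ (u -> p))
  35. ((q \/ u) /\ ~p)
  36. ((r /\ s) /\ ~s)
  37. ((p /\ p) /\ ~q)
  38. (~t \/ (u /\ r))
  39. ~((r /\ s) /\ ~s)
  40. ((s \/ q) -> (r -> p))
  41. ((p /\ q) \/ (q \/ r))
  42. (((t \/ r) -> t) \/ r)
  43. ((q \/ q) /\ (r /\ s))
  44. ((p \/ r) -> (r \/ t))
  45. (r /\ ((u \/ s) \/ ~u))
  46. (((q \/ q) /\ (r /\ s)) \/ s)
  47. (((p /\ p) /\ ~q) -> (~s /\ ~p))
  48. ((~r \/ (u -> p)) /\ (t -> (q /\ t)))
  49. (((p \/ r) -> (r \/ t)) \/ ~(u \/ t))
  50. ((~t \/ (u /\ r)) -> ((s \/ q) -> (r -> p)))
  51. (((q \/ u) /\ ~p) \/ ((p /\ q) \/ (q \/ r)))
  52. ((((t \/ r) -> t) \/ r) \/ ~((r /\ s) /\ ~s))
  53. ~((~t \/ (u /\ r)) -> ((s \/ q) -> (r -> p)))
  54. (~((~t \/ (u /\ r)) -> ((s \/ q) -> (r -> p))) \/ s)
  55. ((((q \/ q) /\ (r /\ s)) \/ s) /\ (r /\ ((u \/ s) \/ ~u)))
  56. (((~r \/ (u -> p)) /\ (t -> (q /\ t))) -> (((p \/ r) -> (r \/ t)) \/ ~(u \/ t)))
  57. ((((q \/ u) /\ ~p) \/ ((p /\ q) \/ (q \/ r))) -> (((p /\ p) /\ ~q) -> (~s /\ ~p)))
  58. (((((q \/ u) /\ ~p) \/ ((p /\ q) \/ (q \/ r))) -> (((p /\ p) /\ ~q) -> (~s /\ ~p))) \/ ((((t \/ r) -> t) \/ r) \/ ~((r /\ s) /\ ~s)))
  59. ~(((((q \/ u) /\ ~p) \/ ((p /\ q) \/ (q \/ r))) -> (((p /\ p) /\ ~q) -> (~s /\ ~p))) \/ ((((t \/ r) -> t) \/ r) \/ ~((r /\ s) /\ ~s)))
  60. (((((q \/ q) /\ (r /\ s)) \/ s) /\ (r /\ ((u \/ s) \/ ~u))) \/ (((~r \/ (u -> p)) /\ (t -> (q /\ t))) -> (((p \/ r) -> (r \/ t)) \/ ~(u \/ t))))
  61. ((~((~t \/ (u /\ r)) -> ((s \/ q) -> (r -> p))) \/ s) \/ (((((q \/ q) /\ (r /\ s)) \/ s) /\ (r /\ ((u \/ s) \/ ~u))) \/ (((~r \/ (u -> p)) /\ (t -> (q /\ t))) -> (((p \/ r) -> (r \/ t)) \/ ~(u \/ t)))))
  62. (((~((~t \/ (u /\ r)) -> ((s \/ q) -> (r -> p))) \/ s) \/ (((((q \/ q) /\ (r /\ s)) \/ s) /\ (r /\ ((u \/ s) \/ ~u))) \/ (((~r \/ (u -> p)) /\ (t -> (q /\ t))) -> (((p \/ r) -> (r \/ t)) \/ ~(u \/ t))))) /\ ~(((((q \/ u) /\ ~p) \/ ((p /\ q) \/ (q \/ r))) -> (((p /\ p) /\ ~q) -> (~s /\ ~p))) \/ ((((t \/ r) -> t) \/ r) \/ ~((r /\ s) /\ ~s))))
Total distinct subformulas = 62

62


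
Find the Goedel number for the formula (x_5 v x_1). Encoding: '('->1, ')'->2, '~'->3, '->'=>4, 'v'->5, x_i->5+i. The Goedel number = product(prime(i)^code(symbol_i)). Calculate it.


Formula: (x_5 v x_1)
Symbol codes: [1, 10, 5, 6, 2]
Primes: [2, 3, 5, 7, 11]
p_1^1 = 2^1 = 2
p_2^10 = 3^10 = 59049
p_3^5 = 5^5 = 3125
p_4^6 = 7^6 = 117649
p_5^2 = 11^2 = 121
Product = 5253710949506250

5253710949506250


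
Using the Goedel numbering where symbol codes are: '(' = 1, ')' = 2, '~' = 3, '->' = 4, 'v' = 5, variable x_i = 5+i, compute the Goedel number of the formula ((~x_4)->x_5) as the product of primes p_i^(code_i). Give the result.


Formula: ((~x_4)->x_5)
Symbol codes: [1, 1, 3, 9, 2, 4, 10, 2]
Primes: [2, 3, 5, 7, 11, 13, 17, 19]
p_1^1 = 2^1 = 2
p_2^1 = 3^1 = 3
p_3^3 = 5^3 = 125
p_4^9 = 7^9 = 40353607
p_5^2 = 11^2 = 121
p_6^4 = 13^4 = 28561
p_7^10 = 17^10 = 2015993900449
p_8^2 = 19^2 = 361
Product = 76120006859690087044295992697250

76120006859690087044295992697250


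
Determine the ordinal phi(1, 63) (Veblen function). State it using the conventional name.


phi(1, 63):
phi(1, beta) = epsilon_beta (the beta-th epsilon number).
phi(1, 63) = epsilon_63

epsilon_63


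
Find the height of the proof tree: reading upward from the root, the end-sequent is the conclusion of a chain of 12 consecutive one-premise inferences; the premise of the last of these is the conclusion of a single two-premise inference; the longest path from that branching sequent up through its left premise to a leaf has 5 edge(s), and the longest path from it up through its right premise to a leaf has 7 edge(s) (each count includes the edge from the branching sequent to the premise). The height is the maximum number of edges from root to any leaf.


Longest path through the left premise: 5 edges (measured from the branching sequent)
Longest path through the right premise: 7 edges
Height of the subtree rooted at the branching sequent: max(5, 7) = 7
The branching sequent sits 12 edges above the root (the chain of one-premise inferences), so height = 7 + 12 = 19

19


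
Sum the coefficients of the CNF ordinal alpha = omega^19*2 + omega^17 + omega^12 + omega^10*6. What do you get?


CNF: omega^19*2 + omega^17 + omega^12 + omega^10*6
Coefficients: 2 + 1 + 1 + 6 = 10

10


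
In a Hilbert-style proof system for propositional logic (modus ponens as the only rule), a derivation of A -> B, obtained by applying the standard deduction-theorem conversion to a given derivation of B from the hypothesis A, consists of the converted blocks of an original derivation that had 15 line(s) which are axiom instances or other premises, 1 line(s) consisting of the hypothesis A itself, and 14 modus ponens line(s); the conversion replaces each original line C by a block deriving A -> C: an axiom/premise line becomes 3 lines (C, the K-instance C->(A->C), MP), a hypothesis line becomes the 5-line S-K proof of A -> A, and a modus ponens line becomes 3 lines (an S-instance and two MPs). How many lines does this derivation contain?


Deduction-theorem conversion, block by block:
- 15 axiom/premise lines -> 3 lines each = 45
- 1 hypothesis lines -> 5 lines each (identity proof A->A) = 5
- 14 MP lines -> 3 lines each (S-instance, MP, MP) = 42
Total = 45 + 5 + 42 = 92 lines.

92


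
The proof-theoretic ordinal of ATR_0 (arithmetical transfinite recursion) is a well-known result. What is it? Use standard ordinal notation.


The proof-theoretic ordinal of ATR_0 (arithmetical transfinite recursion) is a standard result in ordinal analysis.
This ordinal is the supremum of order types of primitive recursive well-orderings
that the theory can prove to be well-ordered.
For ATR_0 (arithmetical transfinite recursion), the proof-theoretic ordinal is Gamma_0.

Gamma_0


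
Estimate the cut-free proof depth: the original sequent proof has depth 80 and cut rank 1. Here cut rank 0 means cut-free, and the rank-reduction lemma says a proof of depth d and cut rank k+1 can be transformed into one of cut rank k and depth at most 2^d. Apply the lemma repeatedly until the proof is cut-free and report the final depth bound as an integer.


Each rank reduction sends depth d to at most 2^d; cut rank r needs r reductions.
2_0(80) = 80
2_1(80) = 2^80 = 1208925819614629174706176
Cut-free depth bound = 1208925819614629174706176

1208925819614629174706176


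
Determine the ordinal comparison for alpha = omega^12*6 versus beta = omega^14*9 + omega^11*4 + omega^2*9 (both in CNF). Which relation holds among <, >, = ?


Compare term by term from highest exponent:
alpha = omega^12*6
beta = omega^14*9 + omega^11*4 + omega^2*9
Term 1: alpha has omega^12*6, beta has omega^14*9
Term 2: alpha has omega^0*0, beta has omega^11*4
Term 3: alpha has omega^0*0, beta has omega^2*9
Result: alpha < beta

alpha < beta


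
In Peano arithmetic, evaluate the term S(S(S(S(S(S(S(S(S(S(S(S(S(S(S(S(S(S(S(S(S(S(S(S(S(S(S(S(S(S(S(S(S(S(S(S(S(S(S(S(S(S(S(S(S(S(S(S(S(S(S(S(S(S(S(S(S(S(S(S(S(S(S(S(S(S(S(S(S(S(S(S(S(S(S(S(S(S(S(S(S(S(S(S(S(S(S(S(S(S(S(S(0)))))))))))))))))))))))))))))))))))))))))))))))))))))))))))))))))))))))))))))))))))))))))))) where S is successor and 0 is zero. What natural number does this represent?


Counting successors applied to 0:
92 applications of S to 0 = 92

92


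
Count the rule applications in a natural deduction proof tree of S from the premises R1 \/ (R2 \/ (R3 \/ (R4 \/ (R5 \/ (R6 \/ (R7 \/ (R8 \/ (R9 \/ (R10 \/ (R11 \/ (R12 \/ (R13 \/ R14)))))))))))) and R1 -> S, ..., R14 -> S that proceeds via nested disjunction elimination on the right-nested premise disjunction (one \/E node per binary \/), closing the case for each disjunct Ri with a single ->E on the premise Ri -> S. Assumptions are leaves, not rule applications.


The premise R1 \/ (R2 \/ (R3 \/ (R4 \/ (R5 \/ (R6 \/ (R7 \/ (R8 \/ (R9 \/ (R10 \/ (R11 \/ (R12 \/ (R13 \/ R14)))))))))))) contains 14 disjuncts, hence 13 binary \/ connectives.
- Each binary \/ is eliminated once: 13 \/E nodes.
- Each of the 14 cases Ri derives S by one ->E with Ri -> S: 14 ->E nodes.
Total = 13 + 14 = 27

27


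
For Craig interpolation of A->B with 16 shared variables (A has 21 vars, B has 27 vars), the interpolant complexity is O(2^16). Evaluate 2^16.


Shared atoms = 16
Craig interpolant size bound = 2^16
= 65536

65536


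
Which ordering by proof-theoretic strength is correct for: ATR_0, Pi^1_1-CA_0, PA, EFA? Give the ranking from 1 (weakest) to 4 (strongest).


Ordering by consistency strength:
1. EFA
2. PA
3. ATR_0
4. Pi^1_1-CA_0


ATR_0=3, Pi^1_1-CA_0=4, PA=2, EFA=1


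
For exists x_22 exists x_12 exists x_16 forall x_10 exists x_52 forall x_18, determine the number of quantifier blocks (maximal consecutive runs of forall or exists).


Alternations = 3.
Blocks = alternations + 1 = 4

4


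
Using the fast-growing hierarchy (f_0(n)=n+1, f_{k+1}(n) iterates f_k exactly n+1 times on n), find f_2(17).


f_2(17) = f_1^18(17)
f_1(m) = 2m + 1.
Iterating: f_1^k(n) = 2^k*(n+1) - 1.
f_2(17) = 2^18*(17+1) - 1 = 262144*18 - 1 = 4718591

4718591


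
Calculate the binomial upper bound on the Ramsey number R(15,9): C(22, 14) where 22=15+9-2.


R(15,9) <= C(15+9-2, 15-1) = C(22, 14)
C(22, 14) = 22! / (14! * 8!)
= 319770

319770


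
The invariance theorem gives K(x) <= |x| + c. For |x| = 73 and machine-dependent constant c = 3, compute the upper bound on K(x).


K(x) <= |x| + c = 73 + 3 = 76

76


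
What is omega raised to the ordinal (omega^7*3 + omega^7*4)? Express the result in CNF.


omega^(omega^7*3 + omega^7*4):
Both terms of the exponent have the same exponent 7, so they merge: omega^7*3 + omega^7*4 = omega^7*(3+4) = omega^7*7.
omega raised to a CNF ordinal is a single CNF term: Result = omega^(omega^7*7)

omega^(omega^7*7)
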